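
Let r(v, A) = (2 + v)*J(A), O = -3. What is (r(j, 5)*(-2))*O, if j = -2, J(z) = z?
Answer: 0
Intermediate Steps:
r(v, A) = A*(2 + v) (r(v, A) = (2 + v)*A = A*(2 + v))
(r(j, 5)*(-2))*O = ((5*(2 - 2))*(-2))*(-3) = ((5*0)*(-2))*(-3) = (0*(-2))*(-3) = 0*(-3) = 0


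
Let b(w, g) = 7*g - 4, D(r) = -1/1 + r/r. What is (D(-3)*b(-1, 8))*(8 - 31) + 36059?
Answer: 36059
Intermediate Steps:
D(r) = 0 (D(r) = -1*1 + 1 = -1 + 1 = 0)
b(w, g) = -4 + 7*g
(D(-3)*b(-1, 8))*(8 - 31) + 36059 = (0*(-4 + 7*8))*(8 - 31) + 36059 = (0*(-4 + 56))*(-23) + 36059 = (0*52)*(-23) + 36059 = 0*(-23) + 36059 = 0 + 36059 = 36059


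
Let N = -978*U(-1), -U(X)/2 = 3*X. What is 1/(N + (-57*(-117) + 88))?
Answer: 1/889 ≈ 0.0011249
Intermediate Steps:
U(X) = -6*X
N = -5868 (N = -(-5868)*(-1) = -978*6 = -5868)
1/(N + (-57*(-117) + 88)) = 1/(-5868 + (-57*(-117) + 88)) = 1/(-5868 + (6669 + 88)) = 1/(-5868 + 6757) = 1/889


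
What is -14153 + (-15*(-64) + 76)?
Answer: -13117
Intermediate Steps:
-14153 + (-15*(-64) + 76) = -14153 + (960 + 76) = -14153 + 1036 = -13117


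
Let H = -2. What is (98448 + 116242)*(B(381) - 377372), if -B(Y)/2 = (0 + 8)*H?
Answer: -81011124600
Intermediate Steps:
B(Y) = 32 (B(Y) = -2*(0 + 8)*(-2) = -16*(-2) = -2*(-16) = 32)
(98448 + 116242)*(B(381) - 377372) = (98448 + 116242)*(32 - 377372) = 214690*(-377340) = -81011124600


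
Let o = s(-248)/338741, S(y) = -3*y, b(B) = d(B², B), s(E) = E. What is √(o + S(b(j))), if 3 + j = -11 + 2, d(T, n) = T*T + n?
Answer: 10*I*√71339551390237/338741 ≈ 249.34*I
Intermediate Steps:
d(T, n) = n + T² (d(T, n) = T² + n = n + T²)
j = -12 (j = -3 + (-11 + 2) = -3 - 9 = -12)
b(B) = B + B⁴ (b(B) = B + (B²)² = B + B⁴)
o = -248/338741 ≈ -0.00073212
√(o + S(b(j))) = √(-248/338741 - 3*(-12 + (-12)⁴)) = √(-248/338741 - 3*(-12 + 20736)) = √(-248/338741 - 3*20724) = √(-248/338741 - 62172) = √(-21060205700/338741) = 10*I*√71339551390237/338741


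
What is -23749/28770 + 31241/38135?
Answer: -1372909/219428790 ≈ -0.0062567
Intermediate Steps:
-23749/28770 + 31241/38135 = -1372909/219428790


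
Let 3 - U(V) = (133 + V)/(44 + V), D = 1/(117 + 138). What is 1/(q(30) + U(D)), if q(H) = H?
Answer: 11221/336377 ≈ 0.033358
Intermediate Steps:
D = 1/255 ≈ 0.0039216
U(V) = 3 - (133 + V)/(44 + V)
1/(q(30) + U(D)) = 1/(30 + (-1 + 2*(1/255))/(44 + 1/255)) = 1/(30 + (-1 + 2/255)/(11221/255)) = 1/(30 + (255/11221)*(-253/255)) = 1/(30 - 253/11221) = 1/(336377/11221) = 11221/336377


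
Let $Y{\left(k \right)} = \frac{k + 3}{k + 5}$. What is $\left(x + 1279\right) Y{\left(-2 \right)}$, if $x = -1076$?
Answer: $\frac{203}{3} \approx 67.667$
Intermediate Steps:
$Y{\left(k \right)} = \frac{3 + k}{5 + k}$
$\left(x + 1279\right) Y{\left(-2 \right)} = \left(-1076 + 1279\right) \frac{3 - 2}{5 - 2} = 203 \cdot \frac{1}{3} \cdot 1 = 203 \cdot \frac{1}{3} = \frac{203}{3}$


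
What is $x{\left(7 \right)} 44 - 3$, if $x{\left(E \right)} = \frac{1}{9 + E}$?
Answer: $- \frac{1}{4} \approx -0.25$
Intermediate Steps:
$x{\left(7 \right)} 44 - 3 = \frac{1}{9 + 7} \cdot 44 - 3 = \frac{1}{16} \cdot 44 - 3 = \frac{11}{4} - 3 = - \frac{1}{4}$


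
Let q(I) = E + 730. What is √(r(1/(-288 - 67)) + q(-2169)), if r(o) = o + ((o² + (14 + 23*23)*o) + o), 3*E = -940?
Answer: 2*√117713121/1065 ≈ 20.375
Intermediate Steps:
E = -940/3 (E = (⅓)*(-940) = -940/3 ≈ -313.33)
q(I) = 1250/3 (q(I) = -940/3 + 730 = 1250/3)
r(o) = o² + 545*o (r(o) = o + ((o² + (14 + 529)*o) + o) = o + ((o² + 543*o) + o) = o + (o² + 544*o) = o² + 545*o)
√(r(1/(-288 - 67)) + q(-2169)) = √((545 + 1/(-288 - 67))/(-288 - 67) + 1250/3) = √((545 + 1/(-355))/(-355) + 1250/3) = √(-(545 - 1/355)/355 + 1250/3) = √(-1/355*193474/355 + 1250/3) = √(-193474/126025 + 1250/3) = √(156950828/378075) = 2*√117713121/1065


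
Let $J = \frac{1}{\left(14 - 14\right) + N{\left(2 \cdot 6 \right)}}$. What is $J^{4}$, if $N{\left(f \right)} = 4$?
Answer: $\frac{1}{256} \approx 0.0039063$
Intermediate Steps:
$J = \frac{1}{4}$ ($J = \frac{1}{\left(14 - 14\right) + 4} = \frac{1}{0 + 4} = \frac{1}{4} \approx 0.25$)
$J^{4} = \left(\frac{1}{4}\right)^{4} = \frac{1}{256}$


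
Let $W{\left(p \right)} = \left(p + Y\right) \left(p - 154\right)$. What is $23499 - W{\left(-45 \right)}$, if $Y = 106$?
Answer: $35638$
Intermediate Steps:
$W{\left(p \right)} = \left(-154 + p\right) \left(106 + p\right)$ ($W{\left(p \right)} = \left(p + 106\right) \left(p - 154\right) = \left(106 + p\right) \left(-154 + p\right) = \left(-154 + p\right) \left(106 + p\right)$)
$23499 - W{\left(-45 \right)} = 23499 - \left(-16324 + \left(-45\right)^{2} - -2160\right) = 23499 - \left(-16324 + 2025 + 2160\right) = 23499 - -12139 = 23499 + 12139 = 35638$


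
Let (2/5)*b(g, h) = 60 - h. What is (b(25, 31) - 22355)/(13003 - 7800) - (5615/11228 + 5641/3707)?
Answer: -124117199439/19687298708 ≈ -6.3044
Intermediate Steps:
b(g, h) = 150 - 5*h/2 (b(g, h) = 5*(60 - h)/2 = 150 - 5*h/2)
(b(25, 31) - 22355)/(13003 - 7800) - (5615/11228 + 5641/3707) = ((150 - 5/2*31) - 22355)/(13003 - 7800) - (5615/11228 + 5641/3707) = ((150 - 155/2) - 22355)/5203 - (5615*(1/11228) + 5641*(1/3707)) = (145/2 - 22355)*(1/5203) - (5615/11228 + 5641/3707) = -44565/2*1/5203 - 1*84151953/41622196 = -44565/10406 - 84151953/41622196 = -124117199439/19687298708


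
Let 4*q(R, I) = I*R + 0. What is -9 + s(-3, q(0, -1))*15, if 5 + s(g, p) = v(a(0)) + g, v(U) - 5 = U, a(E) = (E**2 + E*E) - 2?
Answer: -84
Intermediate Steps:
a(E) = -2 + 2*E**2 (a(E) = (E**2 + E**2) - 2 = 2*E**2 - 2 = -2 + 2*E**2)
q(R, I) = I*R/4 (q(R, I) = (I*R + 0)/4 = (I*R)/4 = I*R/4)
v(U) = 5 + U
s(g, p) = -2 + g (s(g, p) = -5 + ((5 + (-2 + 2*0**2)) + g) = -5 + ((5 + (-2 + 2*0)) + g) = -5 + ((5 + (-2 + 0)) + g) = -5 + ((5 - 2) + g) = -5 + (3 + g) = -2 + g)
-9 + s(-3, q(0, -1))*15 = -9 + (-2 - 3)*15 = -9 - 5*15 = -9 - 75 = -84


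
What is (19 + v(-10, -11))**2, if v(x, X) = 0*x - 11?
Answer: 64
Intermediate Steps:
v(x, X) = -11 (v(x, X) = 0 - 11 = -11)
(19 + v(-10, -11))**2 = (19 - 11)**2 = 8**2 = 64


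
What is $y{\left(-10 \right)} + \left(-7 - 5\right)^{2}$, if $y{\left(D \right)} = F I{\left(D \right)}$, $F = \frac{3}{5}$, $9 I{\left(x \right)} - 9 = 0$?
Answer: $\frac{723}{5} \approx 144.6$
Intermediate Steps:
$I{\left(x \right)} = 1$ ($I{\left(x \right)} = 1 + \frac{1}{9} \cdot 0 = 1 + 0 = 1$)
$F = \frac{3}{5}$ ($F = 3 \cdot \frac{1}{5} = \frac{3}{5} \approx 0.6$)
$y{\left(D \right)} = \frac{3}{5}$ ($y{\left(D \right)} = \frac{3}{5} \cdot 1 = \frac{3}{5}$)
$y{\left(-10 \right)} + \left(-7 - 5\right)^{2} = \frac{3}{5} + \left(-7 - 5\right)^{2} = \frac{3}{5} + \left(-12\right)^{2} = \frac{3}{5} + 144 = \frac{723}{5}$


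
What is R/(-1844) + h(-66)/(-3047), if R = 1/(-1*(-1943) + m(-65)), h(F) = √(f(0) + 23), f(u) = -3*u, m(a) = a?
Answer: -1/3463032 - √23/3047 ≈ -0.0015742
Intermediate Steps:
h(F) = √23 (h(F) = √(-3*0 + 23) = √(0 + 23) = √23)
R = 1/1878 (R = 1/(-1*(-1943) - 65) = 1/(1943 - 65) = 1/1878 ≈ 0.00053248)
R/(-1844) + h(-66)/(-3047) = (1/1878)/(-1844) + √23/(-3047) = (1/1878)*(-1/1844) + √23*(-1/3047) = -1/3463032 - √23/3047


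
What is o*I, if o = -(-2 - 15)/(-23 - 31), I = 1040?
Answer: -8840/27 ≈ -327.41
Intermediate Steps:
o = -17/54 (o = -(-17)/(-54) = -(-17)*(-1)/54 = -1*17/54 = -17/54 ≈ -0.31481)
o*I = -17/54*1040 = -8840/27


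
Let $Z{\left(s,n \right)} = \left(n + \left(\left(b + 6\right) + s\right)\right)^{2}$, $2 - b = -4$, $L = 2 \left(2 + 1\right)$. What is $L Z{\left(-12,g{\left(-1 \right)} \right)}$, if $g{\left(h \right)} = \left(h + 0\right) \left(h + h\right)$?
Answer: $24$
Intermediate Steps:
$g{\left(h \right)} = 2 h^{2}$ ($g{\left(h \right)} = h 2 h = 2 h^{2}$)
$L = 6$ ($L = 2 \cdot 3 = 6$)
$b = 6$ ($b = 2 - -4 = 2 + 4 = 6$)
$Z{\left(s,n \right)} = \left(12 + n + s\right)^{2}$ ($Z{\left(s,n \right)} = \left(n + \left(\left(6 + 6\right) + s\right)\right)^{2} = \left(n + \left(12 + s\right)\right)^{2} = \left(12 + n + s\right)^{2}$)
$L Z{\left(-12,g{\left(-1 \right)} \right)} = 6 \left(12 + 2 \left(-1\right)^{2} - 12\right)^{2} = 6 \left(12 + 2 \cdot 1 - 12\right)^{2} = 6 \left(12 + 2 - 12\right)^{2} = 6 \cdot 2^{2} = 6 \cdot 4 = 24$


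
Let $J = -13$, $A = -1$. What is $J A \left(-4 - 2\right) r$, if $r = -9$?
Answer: $702$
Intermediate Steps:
$J A \left(-4 - 2\right) r = - 13 \left(- (-4 - 2)\right) \left(-9\right) = - 13 \left(\left(-1\right) \left(-6\right)\right) \left(-9\right) = \left(-13\right) 6 \left(-9\right) = \left(-78\right) \left(-9\right) = 702$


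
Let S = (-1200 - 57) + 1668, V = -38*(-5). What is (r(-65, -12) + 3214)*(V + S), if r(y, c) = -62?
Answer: 1894352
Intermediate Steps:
V = 190
S = 411 (S = -1257 + 1668 = 411)
(r(-65, -12) + 3214)*(V + S) = (-62 + 3214)*(190 + 411) = 3152*601 = 1894352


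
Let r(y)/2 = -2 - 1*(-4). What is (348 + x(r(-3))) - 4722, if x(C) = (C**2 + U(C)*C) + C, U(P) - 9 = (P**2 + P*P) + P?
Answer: -4174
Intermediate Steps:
r(y) = 4 (r(y) = 2*(-2 - 1*(-4)) = 2*(-2 + 4) = 2*2 = 4)
U(P) = 9 + P + 2*P**2 (U(P) = 9 + ((P**2 + P*P) + P) = 9 + ((P**2 + P**2) + P) = 9 + (2*P**2 + P) = 9 + (P + 2*P**2) = 9 + P + 2*P**2)
x(C) = C + C**2 + C*(9 + C + 2*C**2) (x(C) = (C**2 + (9 + C + 2*C**2)*C) + C = (C**2 + C*(9 + C + 2*C**2)) + C = C + C**2 + C*(9 + C + 2*C**2))
(348 + x(r(-3))) - 4722 = (348 + 2*4*(5 + 4 + 4**2)) - 4722 = (348 + 2*4*(5 + 4 + 16)) - 4722 = (348 + 2*4*25) - 4722 = (348 + 200) - 4722 = 548 - 4722 = -4174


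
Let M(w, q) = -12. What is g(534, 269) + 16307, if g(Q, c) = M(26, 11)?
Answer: 16295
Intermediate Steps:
g(Q, c) = -12
g(534, 269) + 16307 = -12 + 16307 = 16295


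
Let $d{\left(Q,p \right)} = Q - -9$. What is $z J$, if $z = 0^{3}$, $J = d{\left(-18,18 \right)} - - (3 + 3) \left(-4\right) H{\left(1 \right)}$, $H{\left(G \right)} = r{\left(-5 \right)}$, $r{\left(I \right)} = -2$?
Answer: $0$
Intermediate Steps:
$d{\left(Q,p \right)} = 9 + Q$ ($d{\left(Q,p \right)} = Q + 9 = 9 + Q$)
$H{\left(G \right)} = -2$
$J = 39$ ($J = \left(9 - 18\right) - - (3 + 3) \left(-4\right) \left(-2\right) = -9 - \left(-1\right) 6 \left(-4\right) \left(-2\right) = -9 - \left(-6\right) \left(-4\right) \left(-2\right) = -9 - 24 \left(-2\right) = -9 - -48 = -9 + 48 = 39$)
$z = 0$
$z J = 0 \cdot 39 = 0$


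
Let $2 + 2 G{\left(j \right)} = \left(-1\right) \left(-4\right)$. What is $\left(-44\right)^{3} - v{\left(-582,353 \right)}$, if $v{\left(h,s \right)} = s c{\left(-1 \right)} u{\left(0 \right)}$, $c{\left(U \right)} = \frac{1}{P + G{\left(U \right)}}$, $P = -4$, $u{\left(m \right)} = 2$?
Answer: $- \frac{254846}{3} \approx -84949.0$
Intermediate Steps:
$G{\left(j \right)} = 1$ ($G{\left(j \right)} = -1 + \frac{\left(-1\right) \left(-4\right)}{2} = -1 + \frac{1}{2} \cdot 4 = -1 + 2 = 1$)
$c{\left(U \right)} = - \frac{1}{3}$ ($c{\left(U \right)} = \frac{1}{-4 + 1} = \frac{1}{-3} = - \frac{1}{3}$)
$v{\left(h,s \right)} = - \frac{2 s}{3}$ ($v{\left(h,s \right)} = s \left(- \frac{1}{3}\right) 2 = - \frac{s}{3} \cdot 2 = - \frac{2 s}{3}$)
$\left(-44\right)^{3} - v{\left(-582,353 \right)} = \left(-44\right)^{3} - \left(- \frac{2}{3}\right) 353 = -85184 - - \frac{706}{3} = -85184 + \frac{706}{3} = - \frac{254846}{3}$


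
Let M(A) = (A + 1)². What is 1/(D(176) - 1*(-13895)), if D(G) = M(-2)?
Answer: 1/13896 ≈ 7.1963e-5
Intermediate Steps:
M(A) = (1 + A)²
D(G) = 1 (D(G) = (1 - 2)² = (-1)² = 1)
1/(D(176) - 1*(-13895)) = 1/(1 - 1*(-13895)) = 1/(1 + 13895) = 1/13896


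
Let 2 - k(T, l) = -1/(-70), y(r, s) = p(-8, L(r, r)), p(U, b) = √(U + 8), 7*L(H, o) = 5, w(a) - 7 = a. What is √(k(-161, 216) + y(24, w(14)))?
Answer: √9730/70 ≈ 1.4092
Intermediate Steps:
w(a) = 7 + a
L(H, o) = 5/7 (L(H, o) = (⅐)*5 = 5/7)
p(U, b) = √(8 + U)
y(r, s) = 0 (y(r, s) = √(8 - 8) = √0 = 0)
k(T, l) = 139/70 (k(T, l) = 2 - (-1)/(-70) = 2 - (-1)*(-1)/70 = 2 - 1*1/70 = 2 - 1/70 = 139/70)
√(k(-161, 216) + y(24, w(14))) = √(139/70 + 0) = √(139/70) = √9730/70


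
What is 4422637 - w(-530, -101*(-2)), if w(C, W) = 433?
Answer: 4422204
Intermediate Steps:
4422637 - w(-530, -101*(-2)) = 4422637 - 1*433 = 4422637 - 433 = 4422204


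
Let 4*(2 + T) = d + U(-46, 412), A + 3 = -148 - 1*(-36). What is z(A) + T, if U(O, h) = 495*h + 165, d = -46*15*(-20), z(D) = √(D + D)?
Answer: 217897/4 + I*√230 ≈ 54474.0 + 15.166*I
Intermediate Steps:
A = -115 (A = -3 + (-148 - 1*(-36)) = -3 + (-148 + 36) = -3 - 112 = -115)
z(D) = √2*√D (z(D) = √(2*D) = √2*√D)
d = 13800 (d = -690*(-20) = 13800)
U(O, h) = 165 + 495*h
T = 217897/4 (T = -2 + (13800 + (165 + 495*412))/4 = -2 + (13800 + (165 + 203940))/4 = -2 + (13800 + 204105)/4 = -2 + (¼)*217905 = -2 + 217905/4 = 217897/4 ≈ 54474.)
z(A) + T = √2*√(-115) + 217897/4 = √2*(I*√115) + 217897/4 = I*√230 + 217897/4 = 217897/4 + I*√230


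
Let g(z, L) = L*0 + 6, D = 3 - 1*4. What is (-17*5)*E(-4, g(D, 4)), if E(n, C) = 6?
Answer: -510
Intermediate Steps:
D = -1 (D = 3 - 4 = -1)
g(z, L) = 6 (g(z, L) = 0 + 6 = 6)
(-17*5)*E(-4, g(D, 4)) = -17*5*6 = -85*6 = -510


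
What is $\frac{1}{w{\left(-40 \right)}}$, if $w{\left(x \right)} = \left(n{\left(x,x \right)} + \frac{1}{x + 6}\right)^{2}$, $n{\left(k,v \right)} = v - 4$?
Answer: $\frac{1156}{2241009} \approx 0.00051584$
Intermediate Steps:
$n{\left(k,v \right)} = -4 + v$
$w{\left(x \right)} = \left(-4 + x + \frac{1}{6 + x}\right)^{2}$ ($w{\left(x \right)} = \left(\left(-4 + x\right) + \frac{1}{x + 6}\right)^{2} = \left(\left(-4 + x\right) + \frac{1}{6 + x}\right)^{2} = \left(-4 + x + \frac{1}{6 + x}\right)^{2}$)
$\frac{1}{w{\left(-40 \right)}} = \frac{1}{\frac{1}{\left(6 - 40\right)^{2}} \left(-23 + \left(-40\right)^{2} + 2 \left(-40\right)\right)^{2}} = \frac{1}{\frac{1}{1156} \left(-23 + 1600 - 80\right)^{2}} = \frac{1}{\frac{1}{1156} \cdot 1497^{2}} = \frac{1}{\frac{1}{1156} \cdot 2241009} = \frac{1}{\frac{2241009}{1156}} = \frac{1156}{2241009}$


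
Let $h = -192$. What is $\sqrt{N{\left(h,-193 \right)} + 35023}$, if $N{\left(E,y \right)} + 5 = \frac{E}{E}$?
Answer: $3 \sqrt{3891} \approx 187.13$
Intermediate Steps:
$N{\left(E,y \right)} = -4$ ($N{\left(E,y \right)} = -5 + \frac{E}{E} = -5 + 1 = -4$)
$\sqrt{N{\left(h,-193 \right)} + 35023} = \sqrt{-4 + 35023} = \sqrt{35019} = 3 \sqrt{3891}$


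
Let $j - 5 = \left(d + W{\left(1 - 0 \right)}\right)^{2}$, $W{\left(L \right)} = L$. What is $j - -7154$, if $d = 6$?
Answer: $7208$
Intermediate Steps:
$j = 54$ ($j = 5 + \left(6 + \left(1 - 0\right)\right)^{2} = 5 + \left(6 + \left(1 + 0\right)\right)^{2} = 5 + \left(6 + 1\right)^{2} = 5 + 7^{2} = 5 + 49 = 54$)
$j - -7154 = 54 - -7154 = 54 + 7154 = 7208$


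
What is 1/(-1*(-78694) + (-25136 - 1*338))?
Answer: 1/53220 ≈ 1.8790e-5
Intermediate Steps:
1/(-1*(-78694) + (-25136 - 1*338)) = 1/(78694 + (-25136 - 338)) = 1/(78694 - 25474) = 1/53220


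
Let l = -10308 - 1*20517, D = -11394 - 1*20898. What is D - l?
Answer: -1467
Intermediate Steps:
D = -32292 (D = -11394 - 20898 = -32292)
l = -30825 (l = -10308 - 20517 = -30825)
D - l = -32292 - 1*(-30825) = -32292 + 30825 = -1467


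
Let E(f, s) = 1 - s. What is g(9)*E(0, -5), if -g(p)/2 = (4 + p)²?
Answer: -2028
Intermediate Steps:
g(p) = -2*(4 + p)²
g(9)*E(0, -5) = (-2*(4 + 9)²)*(1 - 1*(-5)) = (-2*13²)*(1 + 5) = -2*169*6 = -338*6 = -2028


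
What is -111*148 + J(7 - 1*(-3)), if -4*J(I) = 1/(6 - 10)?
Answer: -262847/16 ≈ -16428.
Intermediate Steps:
J(I) = 1/16 (J(I) = -1/(4*(6 - 10)) = -¼/(-4) = -¼*(-¼) = 1/16)
-111*148 + J(7 - 1*(-3)) = -111*148 + 1/16 = -16428 + 1/16 = -262847/16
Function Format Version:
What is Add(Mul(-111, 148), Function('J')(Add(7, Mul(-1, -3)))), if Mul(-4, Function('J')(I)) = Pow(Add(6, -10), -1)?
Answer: Rational(-262847, 16) ≈ -16428.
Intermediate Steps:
Function('J')(I) = Rational(1, 16) (Function('J')(I) = Mul(Rational(-1, 4), Pow(Add(6, -10), -1)) = Mul(Rational(-1, 4), Pow(-4, -1)) = Mul(Rational(-1, 4), Rational(-1, 4)) = Rational(1, 16))
Add(Mul(-111, 148), Function('J')(Add(7, Mul(-1, -3)))) = Add(Mul(-111, 148), Rational(1, 16)) = Add(-16428, Rational(1, 16)) = Rational(-262847, 16)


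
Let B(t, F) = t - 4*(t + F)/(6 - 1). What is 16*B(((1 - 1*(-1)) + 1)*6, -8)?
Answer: 160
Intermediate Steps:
B(t, F) = -4*F/5 + t/5 (B(t, F) = t - 4*(F + t)/5 = t - 4*(F/5 + t/5) = t + (-4*F/5 - 4*t/5) = -4*F/5 + t/5)
16*B(((1 - 1*(-1)) + 1)*6, -8) = 16*(-⅘*(-8) + (((1 - 1*(-1)) + 1)*6)/5) = 16*(32/5 + (((1 + 1) + 1)*6)/5) = 16*(32/5 + ((2 + 1)*6)/5) = 16*(32/5 + (3*6)/5) = 16*(32/5 + (⅕)*18) = 16*(32/5 + 18/5) = 16*10 = 160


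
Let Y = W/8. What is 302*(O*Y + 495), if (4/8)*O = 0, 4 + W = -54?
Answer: 149490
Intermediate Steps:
W = -58 (W = -4 - 54 = -58)
O = 0 (O = 2*0 = 0)
Y = -29/4 (Y = -58/8 = -58*⅛ = -29/4 ≈ -7.2500)
302*(O*Y + 495) = 302*(0*(-29/4) + 495) = 302*(0 + 495) = 302*495 = 149490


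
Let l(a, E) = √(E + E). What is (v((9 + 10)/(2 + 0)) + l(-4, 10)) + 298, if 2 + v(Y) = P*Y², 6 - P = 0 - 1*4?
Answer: 2397/2 + 2*√5 ≈ 1203.0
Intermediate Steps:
l(a, E) = √2*√E (l(a, E) = √(2*E) = √2*√E)
P = 10 (P = 6 - (0 - 1*4) = 6 - (0 - 4) = 6 - 1*(-4) = 6 + 4 = 10)
v(Y) = -2 + 10*Y²
(v((9 + 10)/(2 + 0)) + l(-4, 10)) + 298 = ((-2 + 10*((9 + 10)/(2 + 0))²) + √2*√10) + 298 = ((-2 + 10*(19/2)²) + 2*√5) + 298 = ((-2 + 10*(361/4)) + 2*√5) + 298 = ((-2 + 1805/2) + 2*√5) + 298 = (1801/2 + 2*√5) + 298 = 2397/2 + 2*√5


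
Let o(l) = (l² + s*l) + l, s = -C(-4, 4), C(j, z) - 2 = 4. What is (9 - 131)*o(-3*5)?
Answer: -36600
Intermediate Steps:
C(j, z) = 6 (C(j, z) = 2 + 4 = 6)
s = -6 (s = -1*6 = -6)
o(l) = l² - 5*l (o(l) = (l² - 6*l) + l = l² - 5*l)
(9 - 131)*o(-3*5) = (9 - 131)*((-3*5)*(-5 - 3*5)) = -(-1830)*(-5 - 15) = -(-1830)*(-20) = -122*300 = -36600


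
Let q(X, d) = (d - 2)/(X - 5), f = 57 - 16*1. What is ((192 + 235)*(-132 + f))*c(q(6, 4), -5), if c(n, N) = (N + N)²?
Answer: -3885700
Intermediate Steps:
f = 41 (f = 57 - 16 = 41)
q(X, d) = (-2 + d)/(-5 + X)
c(n, N) = 4*N² (c(n, N) = (2*N)² = 4*N²)
((192 + 235)*(-132 + f))*c(q(6, 4), -5) = ((192 + 235)*(-132 + 41))*(4*(-5)²) = (427*(-91))*(4*25) = -38857*100 = -3885700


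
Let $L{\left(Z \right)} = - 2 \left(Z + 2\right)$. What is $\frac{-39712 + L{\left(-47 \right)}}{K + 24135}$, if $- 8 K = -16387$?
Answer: $- \frac{316976}{209467} \approx -1.5133$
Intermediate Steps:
$K = \frac{16387}{8}$ ($K = \left(- \frac{1}{8}\right) \left(-16387\right) = \frac{16387}{8} \approx 2048.4$)
$L{\left(Z \right)} = -4 - 2 Z$ ($L{\left(Z \right)} = - 2 \left(2 + Z\right) = -4 - 2 Z$)
$\frac{-39712 + L{\left(-47 \right)}}{K + 24135} = \frac{-39712 - -90}{\frac{16387}{8} + 24135} = \frac{-39712 + \left(-4 + 94\right)}{\frac{209467}{8}} = \left(-39712 + 90\right) \frac{8}{209467} = \left(-39622\right) \frac{8}{209467} = - \frac{316976}{209467}$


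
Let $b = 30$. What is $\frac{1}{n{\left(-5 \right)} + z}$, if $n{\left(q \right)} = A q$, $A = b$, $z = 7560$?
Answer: $\frac{1}{7410} \approx 0.00013495$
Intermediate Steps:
$A = 30$
$n{\left(q \right)} = 30 q$
$\frac{1}{n{\left(-5 \right)} + z} = \frac{1}{30 \left(-5\right) + 7560} = \frac{1}{-150 + 7560} = \frac{1}{7410}$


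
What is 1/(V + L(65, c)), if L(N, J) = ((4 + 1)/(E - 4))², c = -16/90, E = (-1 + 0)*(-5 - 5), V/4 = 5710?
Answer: 36/822265 ≈ 4.3781e-5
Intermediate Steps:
V = 22840 (V = 4*5710 = 22840)
E = 10 (E = -1*(-10) = 10)
c = -8/45 (c = -16*1/90 = -8/45 ≈ -0.17778)
L(N, J) = 25/36 (L(N, J) = ((4 + 1)/(10 - 4))² = (5/6)² = (5*(⅙))² = (⅚)² = 25/36)
1/(V + L(65, c)) = 1/(22840 + 25/36) = 1/(822265/36) = 36/822265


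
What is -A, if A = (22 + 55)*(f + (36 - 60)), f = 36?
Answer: -924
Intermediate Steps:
A = 924 (A = (22 + 55)*(36 + (36 - 60)) = 77*(36 - 24) = 77*12 = 924)
-A = -1*924 = -924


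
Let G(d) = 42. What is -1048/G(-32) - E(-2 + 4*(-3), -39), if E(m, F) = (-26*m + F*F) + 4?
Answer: -40193/21 ≈ -1914.0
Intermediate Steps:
E(m, F) = 4 + F**2 - 26*m (E(m, F) = (-26*m + F**2) + 4 = (F**2 - 26*m) + 4 = 4 + F**2 - 26*m)
-1048/G(-32) - E(-2 + 4*(-3), -39) = -1048/42 - (4 + (-39)**2 - 26*(-2 + 4*(-3))) = -1048*1/42 - (4 + 1521 - 26*(-2 - 12)) = -524/21 - (4 + 1521 - 26*(-14)) = -524/21 - (4 + 1521 + 364) = -524/21 - 1*1889 = -524/21 - 1889 = -40193/21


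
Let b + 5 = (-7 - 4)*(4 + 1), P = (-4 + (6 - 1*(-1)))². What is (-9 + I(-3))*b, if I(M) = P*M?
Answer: 2160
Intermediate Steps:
P = 9 (P = (-4 + (6 + 1))² = (-4 + 7)² = 3² = 9)
b = -60 (b = -5 + (-7 - 4)*(4 + 1) = -5 - 11*5 = -5 - 55 = -60)
I(M) = 9*M
(-9 + I(-3))*b = (-9 + 9*(-3))*(-60) = (-9 - 27)*(-60) = -36*(-60) = 2160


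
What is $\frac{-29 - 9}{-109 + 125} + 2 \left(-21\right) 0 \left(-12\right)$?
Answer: $- \frac{19}{8} \approx -2.375$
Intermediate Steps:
$\frac{-29 - 9}{-109 + 125} + 2 \left(-21\right) 0 \left(-12\right) = - \frac{38}{16} - 0 = \left(-38\right) \frac{1}{16} + 0 = - \frac{19}{8} + 0 = - \frac{19}{8}$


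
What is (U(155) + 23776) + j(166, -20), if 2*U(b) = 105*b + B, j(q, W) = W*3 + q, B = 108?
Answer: 64147/2 ≈ 32074.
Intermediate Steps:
j(q, W) = q + 3*W (j(q, W) = 3*W + q = q + 3*W)
U(b) = 54 + 105*b/2 (U(b) = (105*b + 108)/2 = (108 + 105*b)/2 = 54 + 105*b/2)
(U(155) + 23776) + j(166, -20) = ((54 + (105/2)*155) + 23776) + (166 + 3*(-20)) = ((54 + 16275/2) + 23776) + (166 - 60) = (16383/2 + 23776) + 106 = 63935/2 + 106 = 64147/2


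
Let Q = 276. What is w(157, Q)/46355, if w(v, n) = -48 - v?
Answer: -41/9271 ≈ -0.0044224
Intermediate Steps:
w(157, Q)/46355 = (-48 - 1*157)/46355 = (-48 - 157)*(1/46355) = -205*1/46355 = -41/9271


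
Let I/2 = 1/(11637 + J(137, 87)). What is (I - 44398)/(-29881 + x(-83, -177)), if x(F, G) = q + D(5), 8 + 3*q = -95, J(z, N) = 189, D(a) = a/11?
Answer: 2887779103/1945753461 ≈ 1.4841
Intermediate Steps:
D(a) = a/11 (D(a) = a*(1/11) = a/11)
q = -103/3 (q = -8/3 + (⅓)*(-95) = -8/3 - 95/3 = -103/3 ≈ -34.333)
I = 1/5913 (I = 2/(11637 + 189) = 2/11826 = 2*(1/11826) = 1/5913 ≈ 0.00016912)
x(F, G) = -1118/33 (x(F, G) = -103/3 + (1/11)*5 = -103/3 + 5/11 = -1118/33)
(I - 44398)/(-29881 + x(-83, -177)) = (1/5913 - 44398)/(-29881 - 1118/33) = -262525373/(5913*(-987191/33)) = -262525373/5913*(-33/987191) = 2887779103/1945753461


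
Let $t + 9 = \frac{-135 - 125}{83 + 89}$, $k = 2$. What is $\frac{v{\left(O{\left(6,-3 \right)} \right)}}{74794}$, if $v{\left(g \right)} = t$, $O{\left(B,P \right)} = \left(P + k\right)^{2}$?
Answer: $- \frac{226}{1608071} \approx -0.00014054$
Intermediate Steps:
$O{\left(B,P \right)} = \left(2 + P\right)^{2}$ ($O{\left(B,P \right)} = \left(P + 2\right)^{2} = \left(2 + P\right)^{2}$)
$t = - \frac{452}{43}$ ($t = -9 + \frac{-135 - 125}{83 + 89} = -9 - \frac{260}{172} = -9 - \frac{65}{43} = - \frac{452}{43} \approx -10.512$)
$v{\left(g \right)} = - \frac{452}{43}$
$\frac{v{\left(O{\left(6,-3 \right)} \right)}}{74794} = - \frac{452}{43 \cdot 74794} = \left(- \frac{452}{43}\right) \frac{1}{74794} = - \frac{226}{1608071}$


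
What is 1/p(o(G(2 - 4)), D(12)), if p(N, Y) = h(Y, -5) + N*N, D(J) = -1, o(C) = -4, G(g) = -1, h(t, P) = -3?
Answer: 1/13 ≈ 0.076923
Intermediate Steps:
p(N, Y) = -3 + N² (p(N, Y) = -3 + N*N = -3 + N²)
1/p(o(G(2 - 4)), D(12)) = 1/(-3 + (-4)²) = 1/(-3 + 16) = 1/13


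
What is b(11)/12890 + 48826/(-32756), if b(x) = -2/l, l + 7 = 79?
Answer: -5664312449/3800023560 ≈ -1.4906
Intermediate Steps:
l = 72 (l = -7 + 79 = 72)
b(x) = -1/36 (b(x) = -2/72 = -2*1/72 = -1/36)
b(11)/12890 + 48826/(-32756) = -1/36/12890 + 48826/(-32756) = -1/36*1/12890 + 48826*(-1/32756) = -1/464040 - 24413/16378 = -5664312449/3800023560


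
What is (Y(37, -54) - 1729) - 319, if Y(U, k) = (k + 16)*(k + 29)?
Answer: -1098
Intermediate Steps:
Y(U, k) = (16 + k)*(29 + k)
(Y(37, -54) - 1729) - 319 = ((464 + (-54)**2 + 45*(-54)) - 1729) - 319 = ((464 + 2916 - 2430) - 1729) - 319 = (950 - 1729) - 319 = -779 - 319 = -1098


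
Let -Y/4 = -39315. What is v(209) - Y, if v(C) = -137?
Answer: -157397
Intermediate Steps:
Y = 157260 (Y = -4*(-39315) = 157260)
v(209) - Y = -137 - 1*157260 = -137 - 157260 = -157397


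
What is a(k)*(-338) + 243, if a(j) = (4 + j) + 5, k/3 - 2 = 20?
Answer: -25107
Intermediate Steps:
k = 66 (k = 6 + 3*20 = 6 + 60 = 66)
a(j) = 9 + j
a(k)*(-338) + 243 = (9 + 66)*(-338) + 243 = 75*(-338) + 243 = -25350 + 243 = -25107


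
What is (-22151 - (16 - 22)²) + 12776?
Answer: -9411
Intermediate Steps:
(-22151 - (16 - 22)²) + 12776 = (-22151 - 1*(-6)²) + 12776 = (-22151 - 1*36) + 12776 = (-22151 - 36) + 12776 = -22187 + 12776 = -9411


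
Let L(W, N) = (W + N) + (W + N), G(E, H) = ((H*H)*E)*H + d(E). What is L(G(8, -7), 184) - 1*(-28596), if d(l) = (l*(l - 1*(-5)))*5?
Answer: 24516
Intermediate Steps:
d(l) = 5*l*(5 + l) (d(l) = (l*(l + 5))*5 = (l*(5 + l))*5 = 5*l*(5 + l))
G(E, H) = E*H**3 + 5*E*(5 + E) (G(E, H) = ((H*H)*E)*H + 5*E*(5 + E) = (H**2*E)*H + 5*E*(5 + E) = (E*H**2)*H + 5*E*(5 + E) = E*H**3 + 5*E*(5 + E))
L(W, N) = 2*N + 2*W (L(W, N) = (N + W) + (N + W) = 2*N + 2*W)
L(G(8, -7), 184) - 1*(-28596) = (2*184 + 2*(8*(25 + (-7)**3 + 5*8))) - 1*(-28596) = (368 + 2*(8*(25 - 343 + 40))) + 28596 = (368 + 2*(8*(-278))) + 28596 = (368 + 2*(-2224)) + 28596 = (368 - 4448) + 28596 = -4080 + 28596 = 24516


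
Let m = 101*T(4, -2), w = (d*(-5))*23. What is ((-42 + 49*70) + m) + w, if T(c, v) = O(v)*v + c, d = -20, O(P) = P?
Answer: 6496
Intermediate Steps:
T(c, v) = c + v² (T(c, v) = v*v + c = v² + c = c + v²)
w = 2300 (w = -20*(-5)*23 = 100*23 = 2300)
m = 808 (m = 101*(4 + (-2)²) = 101*(4 + 4) = 101*8 = 808)
((-42 + 49*70) + m) + w = ((-42 + 49*70) + 808) + 2300 = ((-42 + 3430) + 808) + 2300 = (3388 + 808) + 2300 = 4196 + 2300 = 6496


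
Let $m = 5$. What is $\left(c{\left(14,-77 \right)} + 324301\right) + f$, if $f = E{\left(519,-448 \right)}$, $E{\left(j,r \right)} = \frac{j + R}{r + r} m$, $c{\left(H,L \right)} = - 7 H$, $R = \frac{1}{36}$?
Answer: $\frac{10457398543}{32256} \approx 3.242 \cdot 10^{5}$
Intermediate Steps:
$R = \frac{1}{36} \approx 0.027778$
$E{\left(j,r \right)} = \frac{5 \left(\frac{1}{36} + j\right)}{2 r}$ ($E{\left(j,r \right)} = \frac{j + \frac{1}{36}}{r + r} 5 = \frac{\frac{1}{36} + j}{2 r} 5 = \frac{5 \left(\frac{1}{36} + j\right)}{2 r}$)
$f = - \frac{93425}{32256}$ ($f = \frac{5 \left(1 + 36 \cdot 519\right)}{72 \left(-448\right)} = \frac{5}{72} \left(- \frac{1}{448}\right) \left(1 + 18684\right) = \frac{5}{72} \left(- \frac{1}{448}\right) 18685 = - \frac{93425}{32256} \approx -2.8964$)
$\left(c{\left(14,-77 \right)} + 324301\right) + f = \left(\left(-7\right) 14 + 324301\right) - \frac{93425}{32256} = \left(-98 + 324301\right) - \frac{93425}{32256} = 324203 - \frac{93425}{32256} = \frac{10457398543}{32256}$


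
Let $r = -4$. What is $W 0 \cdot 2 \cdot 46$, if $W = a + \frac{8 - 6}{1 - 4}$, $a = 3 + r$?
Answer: $0$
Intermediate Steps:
$a = -1$ ($a = 3 - 4 = -1$)
$W = - \frac{5}{3}$ ($W = -1 + \frac{8 - 6}{1 - 4} = -1 + \frac{2}{-3} = -1 + 2 \left(- \frac{1}{3}\right) = -1 - \frac{2}{3} = - \frac{5}{3} \approx -1.6667$)
$W 0 \cdot 2 \cdot 46 = - \frac{5 \cdot 0 \cdot 2}{3} \cdot 46 = \left(- \frac{5}{3}\right) 0 \cdot 46 = 0 \cdot 46 = 0$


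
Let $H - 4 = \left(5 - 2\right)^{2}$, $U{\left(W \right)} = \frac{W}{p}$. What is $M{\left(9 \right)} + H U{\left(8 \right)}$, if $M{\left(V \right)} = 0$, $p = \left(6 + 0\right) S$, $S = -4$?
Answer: $- \frac{13}{3} \approx -4.3333$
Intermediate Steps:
$p = -24$ ($p = \left(6 + 0\right) \left(-4\right) = 6 \left(-4\right) = -24$)
$U{\left(W \right)} = - \frac{W}{24}$ ($U{\left(W \right)} = \frac{W}{-24} = - \frac{W}{24}$)
$H = 13$ ($H = 4 + \left(5 - 2\right)^{2} = 4 + 3^{2} = 4 + 9 = 13$)
$M{\left(9 \right)} + H U{\left(8 \right)} = 0 + 13 \left(\left(- \frac{1}{24}\right) 8\right) = 0 + 13 \left(- \frac{1}{3}\right) = 0 - \frac{13}{3} = - \frac{13}{3}$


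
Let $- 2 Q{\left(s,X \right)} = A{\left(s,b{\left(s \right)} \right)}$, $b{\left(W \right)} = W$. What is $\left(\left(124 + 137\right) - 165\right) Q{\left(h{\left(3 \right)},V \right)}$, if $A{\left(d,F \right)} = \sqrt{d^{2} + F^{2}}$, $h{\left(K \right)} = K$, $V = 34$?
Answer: $- 144 \sqrt{2} \approx -203.65$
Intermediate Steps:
$A{\left(d,F \right)} = \sqrt{F^{2} + d^{2}}$
$Q{\left(s,X \right)} = - \frac{\sqrt{2} \sqrt{s^{2}}}{2}$ ($Q{\left(s,X \right)} = - \frac{\sqrt{s^{2} + s^{2}}}{2} = - \frac{\sqrt{2 s^{2}}}{2} = - \frac{\sqrt{2} \sqrt{s^{2}}}{2}$)
$\left(\left(124 + 137\right) - 165\right) Q{\left(h{\left(3 \right)},V \right)} = \left(\left(124 + 137\right) - 165\right) \left(- \frac{\sqrt{2} \sqrt{3^{2}}}{2}\right) = \left(261 - 165\right) \left(- \frac{\sqrt{2} \sqrt{9}}{2}\right) = 96 \left(\left(- \frac{1}{2}\right) \sqrt{2} \cdot 3\right) = 96 \left(- \frac{3 \sqrt{2}}{2}\right) = - 144 \sqrt{2}$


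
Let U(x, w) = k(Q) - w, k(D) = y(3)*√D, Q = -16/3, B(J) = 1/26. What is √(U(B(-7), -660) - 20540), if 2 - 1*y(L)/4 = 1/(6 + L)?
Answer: 2*√(-402570 + 204*I*√3)/9 ≈ 0.061877 + 141.0*I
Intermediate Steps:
y(L) = 8 - 4/(6 + L)
B(J) = 1/26
Q = -16/3 (Q = -16*⅓ = -16/3 ≈ -5.3333)
k(D) = 68*√D/9 (k(D) = (4*(11 + 2*3)/(6 + 3))*√D = (4*(11 + 6)/9)*√D = (4*(⅑)*17)*√D = 68*√D/9)
U(x, w) = -w + 272*I*√3/27 (U(x, w) = 68*√(-16/3)/9 - w = 68*(4*I*√3/3)/9 - w = 272*I*√3/27 - w = -w + 272*I*√3/27)
√(U(B(-7), -660) - 20540) = √((-1*(-660) + 272*I*√3/27) - 20540) = √((660 + 272*I*√3/27) - 20540) = √(-19880 + 272*I*√3/27)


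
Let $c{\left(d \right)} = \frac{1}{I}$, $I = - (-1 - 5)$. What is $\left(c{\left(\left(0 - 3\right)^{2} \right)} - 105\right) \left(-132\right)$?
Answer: $13838$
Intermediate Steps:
$I = 6$ ($I = \left(-1\right) \left(-6\right) = 6$)
$c{\left(d \right)} = \frac{1}{6}$
$\left(c{\left(\left(0 - 3\right)^{2} \right)} - 105\right) \left(-132\right) = \left(\frac{1}{6} - 105\right) \left(-132\right) = \left(- \frac{629}{6}\right) \left(-132\right) = 13838$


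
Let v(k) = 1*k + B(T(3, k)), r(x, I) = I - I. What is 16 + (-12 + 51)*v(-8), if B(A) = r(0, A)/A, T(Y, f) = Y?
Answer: -296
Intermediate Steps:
r(x, I) = 0
B(A) = 0 (B(A) = 0/A = 0)
v(k) = k (v(k) = 1*k + 0 = k + 0 = k)
16 + (-12 + 51)*v(-8) = 16 + (-12 + 51)*(-8) = 16 + 39*(-8) = 16 - 312 = -296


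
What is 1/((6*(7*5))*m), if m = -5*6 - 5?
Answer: -1/7350 ≈ -0.00013605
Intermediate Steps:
m = -35 (m = -30 - 5 = -35)
1/((6*(7*5))*m) = 1/((6*(7*5))*(-35)) = 1/((6*35)*(-35)) = 1/(210*(-35)) = 1/(-7350) = -1/7350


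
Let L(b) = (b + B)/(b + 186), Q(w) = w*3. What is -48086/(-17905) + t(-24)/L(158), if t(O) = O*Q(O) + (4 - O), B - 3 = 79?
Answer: 135341332/53715 ≈ 2519.6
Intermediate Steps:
B = 82 (B = 3 + 79 = 82)
Q(w) = 3*w
L(b) = (82 + b)/(186 + b) (L(b) = (b + 82)/(b + 186) = (82 + b)/(186 + b))
t(O) = 4 - O + 3*O**2 (t(O) = O*(3*O) + (4 - O) = 3*O**2 + (4 - O) = 4 - O + 3*O**2)
-48086/(-17905) + t(-24)/L(158) = -48086/(-17905) + (4 - 1*(-24) + 3*(-24)**2)/(((82 + 158)/(186 + 158))) = -48086*(-1/17905) + (4 + 24 + 3*576)/((240/344)) = 48086/17905 + (4 + 24 + 1728)/(((1/344)*240)) = 48086/17905 + 1756/(30/43) = 48086/17905 + 1756*(43/30) = 48086/17905 + 37754/15 = 135341332/53715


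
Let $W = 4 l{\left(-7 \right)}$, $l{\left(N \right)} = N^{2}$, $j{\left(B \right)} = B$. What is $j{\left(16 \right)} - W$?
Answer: $-180$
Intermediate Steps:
$W = 196$ ($W = 4 \left(-7\right)^{2} = 4 \cdot 49 = 196$)
$j{\left(16 \right)} - W = 16 - 196 = -180$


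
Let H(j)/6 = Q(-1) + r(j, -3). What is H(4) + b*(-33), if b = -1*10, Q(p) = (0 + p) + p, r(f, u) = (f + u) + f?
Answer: 348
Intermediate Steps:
r(f, u) = u + 2*f
Q(p) = 2*p (Q(p) = p + p = 2*p)
b = -10
H(j) = -30 + 12*j (H(j) = 6*(2*(-1) + (-3 + 2*j)) = 6*(-2 + (-3 + 2*j)) = 6*(-5 + 2*j) = -30 + 12*j)
H(4) + b*(-33) = (-30 + 12*4) - 10*(-33) = (-30 + 48) + 330 = 18 + 330 = 348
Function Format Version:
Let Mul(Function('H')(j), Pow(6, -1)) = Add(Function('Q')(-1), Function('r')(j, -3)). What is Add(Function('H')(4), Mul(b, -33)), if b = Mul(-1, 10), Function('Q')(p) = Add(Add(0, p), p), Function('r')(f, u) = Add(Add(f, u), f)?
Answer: 348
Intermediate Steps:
Function('r')(f, u) = Add(u, Mul(2, f))
Function('Q')(p) = Mul(2, p) (Function('Q')(p) = Add(p, p) = Mul(2, p))
b = -10
Function('H')(j) = Add(-30, Mul(12, j)) (Function('H')(j) = Mul(6, Add(Mul(2, -1), Add(-3, Mul(2, j)))) = Mul(6, Add(-2, Add(-3, Mul(2, j)))) = Mul(6, Add(-5, Mul(2, j))) = Add(-30, Mul(12, j)))
Add(Function('H')(4), Mul(b, -33)) = Add(Add(-30, Mul(12, 4)), Mul(-10, -33)) = Add(Add(-30, 48), 330) = Add(18, 330) = 348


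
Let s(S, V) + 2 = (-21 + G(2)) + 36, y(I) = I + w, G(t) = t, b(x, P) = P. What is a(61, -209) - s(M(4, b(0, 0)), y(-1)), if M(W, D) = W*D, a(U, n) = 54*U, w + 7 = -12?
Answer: 3279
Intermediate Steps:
w = -19 (w = -7 - 12 = -19)
y(I) = -19 + I (y(I) = I - 19 = -19 + I)
M(W, D) = D*W
s(S, V) = 15 (s(S, V) = -2 + ((-21 + 2) + 36) = -2 + (-19 + 36) = -2 + 17 = 15)
a(61, -209) - s(M(4, b(0, 0)), y(-1)) = 54*61 - 1*15 = 3294 - 15 = 3279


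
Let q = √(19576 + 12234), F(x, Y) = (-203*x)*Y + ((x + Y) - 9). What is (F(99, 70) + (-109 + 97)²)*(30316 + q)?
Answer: -42639029576 - 1406486*√31810 ≈ -4.2890e+10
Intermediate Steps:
F(x, Y) = -9 + Y + x - 203*Y*x (F(x, Y) = -203*Y*x + ((Y + x) - 9) = -203*Y*x + (-9 + Y + x) = -9 + Y + x - 203*Y*x)
q = √31810 ≈ 178.35
(F(99, 70) + (-109 + 97)²)*(30316 + q) = ((-9 + 70 + 99 - 203*70*99) + (-109 + 97)²)*(30316 + √31810) = ((-9 + 70 + 99 - 1406790) + (-12)²)*(30316 + √31810) = (-1406630 + 144)*(30316 + √31810) = -1406486*(30316 + √31810) = -42639029576 - 1406486*√31810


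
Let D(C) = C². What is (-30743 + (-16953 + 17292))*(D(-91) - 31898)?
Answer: 718051268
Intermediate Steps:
(-30743 + (-16953 + 17292))*(D(-91) - 31898) = (-30743 + (-16953 + 17292))*((-91)² - 31898) = (-30743 + 339)*(8281 - 31898) = -30404*(-23617) = 718051268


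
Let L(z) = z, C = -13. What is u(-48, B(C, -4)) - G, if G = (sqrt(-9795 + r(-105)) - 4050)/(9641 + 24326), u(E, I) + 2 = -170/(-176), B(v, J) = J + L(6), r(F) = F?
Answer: -2734597/2989096 - 30*I*sqrt(11)/33967 ≈ -0.91486 - 0.0029293*I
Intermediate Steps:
B(v, J) = 6 + J (B(v, J) = J + 6 = 6 + J)
u(E, I) = -91/88 (u(E, I) = -2 - 170/(-176) = -2 - 170*(-1/176) = -2 + 85/88 = -91/88)
G = -4050/33967 + 30*I*sqrt(11)/33967 (G = (sqrt(-9795 - 105) - 4050)/(9641 + 24326) = (sqrt(-9900) - 4050)/33967 = (30*I*sqrt(11) - 4050)*(1/33967) = (-4050 + 30*I*sqrt(11))*(1/33967) = -4050/33967 + 30*I*sqrt(11)/33967 ≈ -0.11923 + 0.0029293*I)
u(-48, B(C, -4)) - G = -91/88 - (-4050/33967 + 30*I*sqrt(11)/33967) = -91/88 + (4050/33967 - 30*I*sqrt(11)/33967) = -2734597/2989096 - 30*I*sqrt(11)/33967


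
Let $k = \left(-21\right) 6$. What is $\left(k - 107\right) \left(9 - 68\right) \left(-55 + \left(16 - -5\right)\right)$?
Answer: $-467398$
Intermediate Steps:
$k = -126$
$\left(k - 107\right) \left(9 - 68\right) \left(-55 + \left(16 - -5\right)\right) = \left(-126 - 107\right) \left(9 - 68\right) \left(-55 + \left(16 - -5\right)\right) = - 233 \left(- 59 \left(-55 + \left(16 + 5\right)\right)\right) = - 233 \left(- 59 \left(-55 + 21\right)\right) = - 233 \left(\left(-59\right) \left(-34\right)\right) = \left(-233\right) 2006 = -467398$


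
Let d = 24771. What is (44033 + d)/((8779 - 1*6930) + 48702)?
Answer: 68804/50551 ≈ 1.3611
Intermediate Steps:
(44033 + d)/((8779 - 1*6930) + 48702) = (44033 + 24771)/((8779 - 1*6930) + 48702) = 68804/((8779 - 6930) + 48702) = 68804/(1849 + 48702) = 68804/50551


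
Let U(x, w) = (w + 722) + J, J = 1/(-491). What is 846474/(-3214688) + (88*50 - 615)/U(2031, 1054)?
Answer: 523615066817/280325615632 ≈ 1.8679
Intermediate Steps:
J = -1/491 ≈ -0.0020367
U(x, w) = 354501/491 + w (U(x, w) = (w + 722) - 1/491 = (722 + w) - 1/491 = 354501/491 + w)
846474/(-3214688) + (88*50 - 615)/U(2031, 1054) = 846474/(-3214688) + (88*50 - 615)/(354501/491 + 1054) = 846474*(-1/3214688) + (4400 - 615)/(872015/491) = -423237/1607344 + 3785*(491/872015) = -423237/1607344 + 371687/174403 = 523615066817/280325615632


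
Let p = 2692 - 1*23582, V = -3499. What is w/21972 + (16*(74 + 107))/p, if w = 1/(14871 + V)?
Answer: -361805355187/2609846024880 ≈ -0.13863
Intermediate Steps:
p = -20890 (p = 2692 - 23582 = -20890)
w = 1/11372 (w = 1/(14871 - 3499) = 1/11372 ≈ 8.7935e-5)
w/21972 + (16*(74 + 107))/p = (1/11372)/21972 + (16*(74 + 107))/(-20890) = (1/11372)*(1/21972) + (16*181)*(-1/20890) = 1/249865584 + 2896*(-1/20890) = 1/249865584 - 1448/10445 = -361805355187/2609846024880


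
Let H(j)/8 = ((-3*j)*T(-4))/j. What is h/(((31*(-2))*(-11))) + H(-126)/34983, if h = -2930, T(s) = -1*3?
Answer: -5691727/1325467 ≈ -4.2941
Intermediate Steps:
T(s) = -3
H(j) = 72 (H(j) = 8*((-3*j*(-3))/j) = 8*((9*j)/j) = 8*9 = 72)
h/(((31*(-2))*(-11))) + H(-126)/34983 = -2930/((31*(-2))*(-11)) + 72/34983 = -2930/((-62*(-11))) + 72*(1/34983) = -2930/682 + 8/3887 = -2930*1/682 + 8/3887 = -1465/341 + 8/3887 = -5691727/1325467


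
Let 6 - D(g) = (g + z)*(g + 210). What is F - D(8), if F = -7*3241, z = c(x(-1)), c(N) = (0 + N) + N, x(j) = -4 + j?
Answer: -23129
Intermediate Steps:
c(N) = 2*N (c(N) = N + N = 2*N)
z = -10 (z = 2*(-4 - 1) = 2*(-5) = -10)
D(g) = 6 - (-10 + g)*(210 + g) (D(g) = 6 - (g - 10)*(g + 210) = 6 - (-10 + g)*(210 + g))
F = -22687
F - D(8) = -22687 - (2106 - 1*8² - 200*8) = -22687 - (2106 - 1*64 - 1600) = -22687 - (2106 - 64 - 1600) = -22687 - 1*442 = -22687 - 442 = -23129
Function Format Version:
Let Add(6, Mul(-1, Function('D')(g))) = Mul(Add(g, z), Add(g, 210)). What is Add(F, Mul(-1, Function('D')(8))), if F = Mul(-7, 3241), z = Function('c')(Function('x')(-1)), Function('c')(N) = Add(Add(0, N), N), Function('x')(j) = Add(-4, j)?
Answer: -23129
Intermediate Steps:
Function('c')(N) = Mul(2, N) (Function('c')(N) = Add(N, N) = Mul(2, N))
z = -10 (z = Mul(2, Add(-4, -1)) = Mul(2, -5) = -10)
Function('D')(g) = Add(6, Mul(-1, Add(-10, g), Add(210, g))) (Function('D')(g) = Add(6, Mul(-1, Mul(Add(g, -10), Add(g, 210)))) = Add(6, Mul(-1, Mul(Add(-10, g), Add(210, g)))) = Add(6, Mul(-1, Add(-10, g), Add(210, g))))
F = -22687
Add(F, Mul(-1, Function('D')(8))) = Add(-22687, Mul(-1, Add(2106, Mul(-1, Pow(8, 2)), Mul(-200, 8)))) = Add(-22687, Mul(-1, Add(2106, Mul(-1, 64), -1600))) = Add(-22687, Mul(-1, Add(2106, -64, -1600))) = Add(-22687, Mul(-1, 442)) = Add(-22687, -442) = -23129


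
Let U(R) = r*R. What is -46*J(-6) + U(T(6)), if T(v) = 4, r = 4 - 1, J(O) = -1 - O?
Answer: -218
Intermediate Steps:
r = 3
U(R) = 3*R
-46*J(-6) + U(T(6)) = -46*(-1 - 1*(-6)) + 3*4 = -46*(-1 + 6) + 12 = -46*5 + 12 = -230 + 12 = -218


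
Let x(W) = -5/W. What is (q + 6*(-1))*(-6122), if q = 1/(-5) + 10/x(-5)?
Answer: -116318/5 ≈ -23264.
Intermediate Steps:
q = 49/5 (q = 1/(-5) + 10/((-5/(-5))) = 1*(-⅕) + 10/((-5*(-⅕))) = -⅕ + 10/1 = -⅕ + 10*1 = -⅕ + 10 = 49/5 ≈ 9.8000)
(q + 6*(-1))*(-6122) = (49/5 + 6*(-1))*(-6122) = (49/5 - 6)*(-6122) = (19/5)*(-6122) = -116318/5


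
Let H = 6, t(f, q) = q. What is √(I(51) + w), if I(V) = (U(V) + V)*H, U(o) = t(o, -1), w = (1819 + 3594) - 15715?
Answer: I*√10002 ≈ 100.01*I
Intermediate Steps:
w = -10302 (w = 5413 - 15715 = -10302)
U(o) = -1
I(V) = -6 + 6*V (I(V) = (-1 + V)*6 = -6 + 6*V)
√(I(51) + w) = √((-6 + 6*51) - 10302) = √((-6 + 306) - 10302) = √(300 - 10302) = √(-10002) = I*√10002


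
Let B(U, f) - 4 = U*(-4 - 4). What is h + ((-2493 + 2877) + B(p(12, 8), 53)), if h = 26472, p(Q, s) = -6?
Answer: 26908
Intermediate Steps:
B(U, f) = 4 - 8*U (B(U, f) = 4 + U*(-4 - 4) = 4 + U*(-8) = 4 - 8*U)
h + ((-2493 + 2877) + B(p(12, 8), 53)) = 26472 + ((-2493 + 2877) + (4 - 8*(-6))) = 26472 + (384 + (4 + 48)) = 26472 + (384 + 52) = 26472 + 436 = 26908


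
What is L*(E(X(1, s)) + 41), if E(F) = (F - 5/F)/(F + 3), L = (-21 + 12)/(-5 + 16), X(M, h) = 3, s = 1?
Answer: -371/11 ≈ -33.727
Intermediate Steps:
L = -9/11 ≈ -0.81818
E(F) = (F - 5/F)/(3 + F)
L*(E(X(1, s)) + 41) = -9*((-5 + 3²)/(3*(3 + 3)) + 41)/11 = -9*((⅓)*(-5 + 9)/6 + 41)/11 = -9*((⅓)*(⅙)*4 + 41)/11 = -9*(2/9 + 41)/11 = -9/11*371/9 = -371/11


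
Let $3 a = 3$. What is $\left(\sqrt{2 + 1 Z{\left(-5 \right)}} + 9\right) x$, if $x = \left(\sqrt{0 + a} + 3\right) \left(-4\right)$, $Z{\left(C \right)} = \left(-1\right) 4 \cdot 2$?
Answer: $-144 - 16 i \sqrt{6} \approx -144.0 - 39.192 i$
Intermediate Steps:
$Z{\left(C \right)} = -8$ ($Z{\left(C \right)} = \left(-4\right) 2 = -8$)
$a = 1$ ($a = \frac{1}{3} \cdot 3 = 1$)
$x = -16$ ($x = \left(\sqrt{0 + 1} + 3\right) \left(-4\right) = \left(\sqrt{1} + 3\right) \left(-4\right) = \left(1 + 3\right) \left(-4\right) = 4 \left(-4\right) = -16$)
$\left(\sqrt{2 + 1 Z{\left(-5 \right)}} + 9\right) x = \left(\sqrt{2 + 1 \left(-8\right)} + 9\right) \left(-16\right) = \left(\sqrt{2 - 8} + 9\right) \left(-16\right) = \left(\sqrt{-6} + 9\right) \left(-16\right) = \left(i \sqrt{6} + 9\right) \left(-16\right) = \left(9 + i \sqrt{6}\right) \left(-16\right) = -144 - 16 i \sqrt{6}$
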